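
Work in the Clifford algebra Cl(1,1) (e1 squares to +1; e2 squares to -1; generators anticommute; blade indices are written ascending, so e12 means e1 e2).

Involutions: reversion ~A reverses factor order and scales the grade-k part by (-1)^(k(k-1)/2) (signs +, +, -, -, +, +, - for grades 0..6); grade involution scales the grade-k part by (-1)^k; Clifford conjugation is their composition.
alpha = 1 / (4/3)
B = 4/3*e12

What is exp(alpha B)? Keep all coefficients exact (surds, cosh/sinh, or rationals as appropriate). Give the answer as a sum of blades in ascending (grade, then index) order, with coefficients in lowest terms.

B^2 = (4/3)^2*(e12)^2 = 16/9*(+1) = 16/9 (a basis 2-blade squares to minus the product of its generators' squares).
B^2 = 16/9 — a positive square means the series sums to a boost: l = 4/3, alpha*l = 1, so exp(alpha B) = cosh(1) + (sinh(1)/(4/3))*B = cosh(1) + (3*sinh(1)/4)*B.
Answer: cosh(1) + sinh(1)*e12


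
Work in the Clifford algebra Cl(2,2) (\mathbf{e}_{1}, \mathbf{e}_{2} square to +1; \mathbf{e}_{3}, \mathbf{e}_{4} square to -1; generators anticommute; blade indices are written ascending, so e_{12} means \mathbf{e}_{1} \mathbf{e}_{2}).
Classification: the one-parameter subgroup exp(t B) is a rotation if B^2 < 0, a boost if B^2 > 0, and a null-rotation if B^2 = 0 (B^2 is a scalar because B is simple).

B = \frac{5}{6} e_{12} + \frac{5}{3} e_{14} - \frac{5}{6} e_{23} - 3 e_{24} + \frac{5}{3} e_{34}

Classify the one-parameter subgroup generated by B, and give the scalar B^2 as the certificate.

B^2 term by term: the squares give (\frac{5}{6})^2*(e_{12})^2 + (\frac{5}{3})^2*(e_{14})^2 + (-\frac{5}{6})^2*(e_{23})^2 + (-3)^2*(e_{24})^2 + (\frac{5}{3})^2*(e_{34})^2 = \frac{25}{36}*(-1) + \frac{25}{9}*(+1) + \frac{25}{36}*(+1) + 9*(+1) + \frac{25}{9}*(-1) = 9 (each basis 2-blade squares to minus the product of its generators' squares); cross terms between blades sharing an index anticommute and cancel; the commuting (index-disjoint) pairs give grade-4 terms 2*c*c'*(blade product), which cancel blade by blade — e_{1234}: \frac{25}{9} - \frac{25}{9} = 0 — confirming B is simple. So B^2 = 9.
Answer: boost, certificate B^2 = 9. No conjugation can change B^2 = 9; the sign gives the class.


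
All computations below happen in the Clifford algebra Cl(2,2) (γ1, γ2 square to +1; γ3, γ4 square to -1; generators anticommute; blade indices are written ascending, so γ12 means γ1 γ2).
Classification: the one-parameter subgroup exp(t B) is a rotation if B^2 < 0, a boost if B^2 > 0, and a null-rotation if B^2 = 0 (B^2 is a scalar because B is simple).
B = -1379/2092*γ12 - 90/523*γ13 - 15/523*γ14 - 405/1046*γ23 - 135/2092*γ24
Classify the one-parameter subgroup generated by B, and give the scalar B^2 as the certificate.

B^2 term by term: the squares give (-1379/2092)^2*(γ12)^2 + (-90/523)^2*(γ13)^2 + (-15/523)^2*(γ14)^2 + (-405/1046)^2*(γ23)^2 + (-135/2092)^2*(γ24)^2 = 1901641/4376464*(-1) + 8100/273529*(+1) + 225/273529*(+1) + 164025/1094116*(+1) + 18225/4376464*(+1) = -1/4 (each basis 2-blade squares to minus the product of its generators' squares); cross terms between blades sharing an index anticommute and cancel; the commuting (index-disjoint) pairs give grade-4 terms 2*c*c'*(blade product), which cancel blade by blade — γ1234: -6075/273529 + 6075/273529 = 0 — confirming B is simple. So B^2 = -1/4.
Answer: rotation, certificate B^2 = -1/4. Why this suffices: the scalar -1/4 survives any versor conjugation, so its sign alone determines the class however B is presented.


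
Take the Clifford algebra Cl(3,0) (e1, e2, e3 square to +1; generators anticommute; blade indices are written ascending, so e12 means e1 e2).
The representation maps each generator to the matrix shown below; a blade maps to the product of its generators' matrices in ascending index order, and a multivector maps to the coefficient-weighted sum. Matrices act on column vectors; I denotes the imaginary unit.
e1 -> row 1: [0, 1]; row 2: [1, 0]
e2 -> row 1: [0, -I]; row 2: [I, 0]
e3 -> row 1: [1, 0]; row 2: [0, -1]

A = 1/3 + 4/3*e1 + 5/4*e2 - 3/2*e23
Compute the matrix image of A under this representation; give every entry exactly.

Bivector images (products of the table entries): rho(e23) = rho(e2)rho(e3) = row 1: [0, I]; row 2: [I, 0].
M = (1/3)*1 + (4/3)*rho(e1) + (5/4)*rho(e2) + (-3/2)*rho(e23), summed entrywise (1 is the identity matrix):
Answer: row 1: [1/3, 4/3 - 11*I/4]; row 2: [4/3 - I/4, 1/3]


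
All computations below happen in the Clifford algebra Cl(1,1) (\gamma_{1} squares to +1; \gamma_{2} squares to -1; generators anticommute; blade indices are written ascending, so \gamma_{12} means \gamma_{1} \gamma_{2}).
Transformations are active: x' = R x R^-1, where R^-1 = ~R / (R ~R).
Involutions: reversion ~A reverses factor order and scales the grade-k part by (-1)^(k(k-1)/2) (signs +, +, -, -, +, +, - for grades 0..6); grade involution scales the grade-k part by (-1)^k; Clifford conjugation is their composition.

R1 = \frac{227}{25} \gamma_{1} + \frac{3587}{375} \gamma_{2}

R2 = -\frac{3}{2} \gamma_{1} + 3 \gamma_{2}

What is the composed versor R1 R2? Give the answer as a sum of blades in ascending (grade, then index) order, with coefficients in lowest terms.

Distribute over the terms of R1 (each basis-blade product reordered to ascending indices, repeated generators contracted through their squares):
(\frac{227}{25} \gamma_{1}) R2 = -\frac{681}{50} + \frac{681}{25} \gamma_{12}
(\frac{3587}{375} \gamma_{2}) R2 = -\frac{3587}{125} + \frac{3587}{250} \gamma_{12}
Summing the partial products and collecting blades:
Answer: -\frac{10579}{250} + \frac{10397}{250} \gamma_{12}


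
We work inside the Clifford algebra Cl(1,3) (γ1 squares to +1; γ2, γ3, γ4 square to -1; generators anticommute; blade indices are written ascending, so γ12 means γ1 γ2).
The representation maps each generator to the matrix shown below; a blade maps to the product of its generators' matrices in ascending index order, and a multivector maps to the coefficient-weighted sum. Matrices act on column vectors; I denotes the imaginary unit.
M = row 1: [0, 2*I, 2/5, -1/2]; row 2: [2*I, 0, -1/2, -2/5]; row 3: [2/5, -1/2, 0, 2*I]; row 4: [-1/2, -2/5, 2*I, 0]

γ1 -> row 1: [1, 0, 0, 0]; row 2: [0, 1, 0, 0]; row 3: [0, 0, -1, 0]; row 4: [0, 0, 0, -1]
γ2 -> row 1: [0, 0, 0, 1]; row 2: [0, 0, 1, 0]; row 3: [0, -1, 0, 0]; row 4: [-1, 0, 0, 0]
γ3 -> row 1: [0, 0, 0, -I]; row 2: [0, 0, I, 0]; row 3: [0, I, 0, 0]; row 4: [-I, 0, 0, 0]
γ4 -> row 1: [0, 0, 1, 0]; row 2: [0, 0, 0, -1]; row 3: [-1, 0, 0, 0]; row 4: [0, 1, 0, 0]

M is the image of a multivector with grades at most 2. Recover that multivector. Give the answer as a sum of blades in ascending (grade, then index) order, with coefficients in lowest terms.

Method: the blade images are trace-orthogonal — tr(rho(e_A) rho(e_B)^-1) = 4 if A = B and 0 otherwise — and rho(e_A)^-1 = (e_A)^2 * rho(e_A) with (e_A)^2 = +1 or -1, so the coefficient of e_A in the preimage is (e_A)^2 * tr(M rho(e_A))/4.
Nonzero projections over blades of grade <= 2: γ12: (γ12)^2 = +1, tr(M rho(γ12)) = -2, coefficient -1/2; γ14: (γ14)^2 = +1, tr(M rho(γ14)) = 8/5, coefficient 2/5; γ34: (γ34)^2 = -1, tr(M rho(γ34)) = 8, coefficient -2. Every other blade of grade <= 2 projects to 0.
Answer: -1/2*γ12 + 2/5*γ14 - 2*γ34


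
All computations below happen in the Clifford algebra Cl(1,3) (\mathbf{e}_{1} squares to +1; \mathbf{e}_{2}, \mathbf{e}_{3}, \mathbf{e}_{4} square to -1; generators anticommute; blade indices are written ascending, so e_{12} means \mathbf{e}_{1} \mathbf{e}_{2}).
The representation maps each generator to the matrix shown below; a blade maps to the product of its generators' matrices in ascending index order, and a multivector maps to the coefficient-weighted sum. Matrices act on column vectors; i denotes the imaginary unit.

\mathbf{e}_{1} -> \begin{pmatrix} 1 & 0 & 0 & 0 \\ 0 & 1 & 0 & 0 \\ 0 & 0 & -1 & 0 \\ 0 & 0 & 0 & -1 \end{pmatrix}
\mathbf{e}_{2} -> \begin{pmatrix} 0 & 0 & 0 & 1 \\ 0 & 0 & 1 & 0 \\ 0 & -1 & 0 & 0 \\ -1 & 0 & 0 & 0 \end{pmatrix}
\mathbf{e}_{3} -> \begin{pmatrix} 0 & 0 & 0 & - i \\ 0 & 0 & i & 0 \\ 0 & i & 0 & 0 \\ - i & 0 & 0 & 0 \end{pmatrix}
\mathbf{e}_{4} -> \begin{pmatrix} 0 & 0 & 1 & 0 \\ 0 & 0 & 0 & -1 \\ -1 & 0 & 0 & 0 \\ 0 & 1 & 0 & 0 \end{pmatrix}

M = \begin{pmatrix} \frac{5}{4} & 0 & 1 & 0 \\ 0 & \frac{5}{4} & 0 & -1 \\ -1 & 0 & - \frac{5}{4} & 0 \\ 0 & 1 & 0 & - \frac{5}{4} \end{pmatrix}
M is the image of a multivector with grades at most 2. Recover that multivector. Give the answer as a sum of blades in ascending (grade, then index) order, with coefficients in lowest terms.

Method: the blade images are trace-orthogonal — tr(rho(e_A) rho(e_B)^-1) = 4 if A = B and 0 otherwise — and rho(e_A)^-1 = (e_A)^2 * rho(e_A) with (e_A)^2 = +1 or -1, so the coefficient of e_A in the preimage is (e_A)^2 * tr(M rho(e_A))/4.
Nonzero projections over blades of grade <= 2: e_{1}: (e_{1})^2 = +1, tr(M rho(e_{1})) = 5, coefficient \frac{5}{4}; e_{4}: (e_{4})^2 = -1, tr(M rho(e_{4})) = -4, coefficient 1. Every other blade of grade <= 2 projects to 0.
Answer: \frac{5}{4} e_{1} + e_{4}


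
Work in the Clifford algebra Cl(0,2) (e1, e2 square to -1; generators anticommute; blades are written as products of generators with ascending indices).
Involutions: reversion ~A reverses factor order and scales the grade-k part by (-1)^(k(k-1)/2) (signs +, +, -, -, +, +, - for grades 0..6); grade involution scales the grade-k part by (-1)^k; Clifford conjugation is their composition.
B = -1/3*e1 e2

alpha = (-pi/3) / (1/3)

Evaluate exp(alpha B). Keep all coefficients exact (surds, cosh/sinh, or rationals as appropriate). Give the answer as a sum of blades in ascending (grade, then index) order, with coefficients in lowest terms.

B^2 = (-1/3)^2*(e1 e2)^2 = 1/9*(-1) = -1/9 (a basis 2-blade squares to minus the product of its generators' squares).
B^2 = -1/9 — B^2 < 0, so the exponential closes trigonometrically: l = 1/3, alpha*l = -pi/3, so exp(alpha B) = cos(-pi/3) + (sin(-pi/3)/(1/3))*B = 1/2 + (-3*sqrt(3)/2)*B.
Answer: 1/2 + sqrt(3)/2*e1 e2


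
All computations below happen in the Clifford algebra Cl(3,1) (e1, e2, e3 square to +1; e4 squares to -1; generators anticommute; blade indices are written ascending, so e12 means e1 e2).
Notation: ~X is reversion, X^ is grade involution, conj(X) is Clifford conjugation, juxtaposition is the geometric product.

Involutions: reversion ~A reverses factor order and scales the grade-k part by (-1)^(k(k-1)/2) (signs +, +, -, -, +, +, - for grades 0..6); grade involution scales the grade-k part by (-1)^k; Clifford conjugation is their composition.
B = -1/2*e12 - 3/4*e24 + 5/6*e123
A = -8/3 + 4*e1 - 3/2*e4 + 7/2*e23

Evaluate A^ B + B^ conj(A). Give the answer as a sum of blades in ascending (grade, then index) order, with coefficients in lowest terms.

first term: -35/12*e1 + 7/8*e2 + 4/3*e12 + 7/4*e13 - 10/3*e23 + 2*e24 + 21/8*e34 - 20/9*e123 + 9/4*e124 - 5/4*e1234
second term: -35/12*e1 - 7/8*e2 + 4/3*e12 + 7/4*e13 + 10/3*e23 + 2*e24 + 21/8*e34 + 20/9*e123 + 9/4*e124 - 5/4*e1234
Answer: -35/6*e1 + 8/3*e12 + 7/2*e13 + 4*e24 + 21/4*e34 + 9/2*e124 - 5/2*e1234


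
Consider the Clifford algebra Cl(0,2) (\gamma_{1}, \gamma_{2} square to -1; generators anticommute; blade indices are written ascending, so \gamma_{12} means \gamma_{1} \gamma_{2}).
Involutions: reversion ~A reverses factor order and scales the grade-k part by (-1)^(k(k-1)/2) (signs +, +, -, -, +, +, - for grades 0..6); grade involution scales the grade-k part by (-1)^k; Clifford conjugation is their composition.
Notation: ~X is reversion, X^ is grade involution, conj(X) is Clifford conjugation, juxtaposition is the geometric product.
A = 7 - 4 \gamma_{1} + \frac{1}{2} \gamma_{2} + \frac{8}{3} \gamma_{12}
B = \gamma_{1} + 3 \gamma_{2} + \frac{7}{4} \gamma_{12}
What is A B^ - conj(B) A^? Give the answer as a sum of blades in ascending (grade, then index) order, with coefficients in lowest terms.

first term: -\frac{43}{6} + \frac{15}{8} \gamma_{1} - \frac{50}{3} \gamma_{2} + \frac{99}{4} \gamma_{12}
second term: \frac{43}{6} - \frac{127}{8} \gamma_{1} - \frac{76}{3} \gamma_{2} + \frac{1}{4} \gamma_{12}
Answer: -\frac{43}{3} + \frac{71}{4} \gamma_{1} + \frac{26}{3} \gamma_{2} + \frac{49}{2} \gamma_{12}


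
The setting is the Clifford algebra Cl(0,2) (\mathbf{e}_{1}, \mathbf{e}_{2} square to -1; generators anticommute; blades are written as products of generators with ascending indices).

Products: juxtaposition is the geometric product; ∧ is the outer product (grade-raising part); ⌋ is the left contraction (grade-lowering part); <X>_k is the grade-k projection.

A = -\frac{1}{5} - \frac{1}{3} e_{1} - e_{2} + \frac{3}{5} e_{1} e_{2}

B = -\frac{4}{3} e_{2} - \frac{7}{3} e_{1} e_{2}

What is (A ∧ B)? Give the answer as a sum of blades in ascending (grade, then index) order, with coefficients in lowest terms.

step 1: \frac{4}{15} e_{2} + \frac{41}{45} e_{1} e_{2}
Answer: \frac{4}{15} e_{2} + \frac{41}{45} e_{1} e_{2}


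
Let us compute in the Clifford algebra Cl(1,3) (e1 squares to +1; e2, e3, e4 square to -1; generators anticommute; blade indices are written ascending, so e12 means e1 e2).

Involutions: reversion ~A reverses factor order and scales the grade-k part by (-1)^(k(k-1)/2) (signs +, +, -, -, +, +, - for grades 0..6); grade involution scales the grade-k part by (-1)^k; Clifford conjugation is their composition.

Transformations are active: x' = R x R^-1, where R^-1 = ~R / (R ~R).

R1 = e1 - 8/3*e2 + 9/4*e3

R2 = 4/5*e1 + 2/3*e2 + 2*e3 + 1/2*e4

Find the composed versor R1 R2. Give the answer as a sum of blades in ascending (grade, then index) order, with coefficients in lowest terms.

Distribute over the terms of R1 (each basis-blade product reordered to ascending indices, repeated generators contracted through their squares):
(e1) R2 = 4/5 + 2/3*e12 + 2*e13 + 1/2*e14
(-8/3*e2) R2 = 16/9 + 32/15*e12 - 16/3*e23 - 4/3*e24
(9/4*e3) R2 = -9/2 - 9/5*e13 - 3/2*e23 + 9/8*e34
Summing the partial products and collecting blades:
Answer: -173/90 + 14/5*e12 + 1/5*e13 + 1/2*e14 - 41/6*e23 - 4/3*e24 + 9/8*e34


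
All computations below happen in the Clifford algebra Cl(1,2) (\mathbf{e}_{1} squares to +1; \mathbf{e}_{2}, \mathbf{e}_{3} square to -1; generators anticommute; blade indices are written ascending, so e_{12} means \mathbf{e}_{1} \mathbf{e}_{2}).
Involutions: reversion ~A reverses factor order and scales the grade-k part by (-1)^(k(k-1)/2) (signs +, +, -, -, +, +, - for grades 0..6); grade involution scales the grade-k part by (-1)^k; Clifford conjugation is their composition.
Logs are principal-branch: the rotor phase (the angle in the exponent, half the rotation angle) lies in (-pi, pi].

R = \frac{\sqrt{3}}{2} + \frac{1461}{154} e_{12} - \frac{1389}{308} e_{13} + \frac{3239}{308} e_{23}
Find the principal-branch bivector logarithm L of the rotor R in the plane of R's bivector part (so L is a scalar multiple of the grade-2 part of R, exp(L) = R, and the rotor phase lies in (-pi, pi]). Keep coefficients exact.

The scalar part of R is \frac{\sqrt{3}}{2}, which fixes the principal-branch rotor phase; the unit plane is then the bivector part divided by the sine of that phase, and L is that plane scaled by the phase.
Concretely: cos(phase) = \frac{\sqrt{3}}{2} gives phase = ±\frac{\pi}{6}, and since phase/sin(phase) is even the sign is immaterial: L = (phase/sin(phase)) * <R>_2 = (\frac{\pi}{3}) * <R>_2.
Answer: \frac{487 \pi}{154} e_{12} - \frac{463 \pi}{308} e_{13} + \frac{3239 \pi}{924} e_{23}


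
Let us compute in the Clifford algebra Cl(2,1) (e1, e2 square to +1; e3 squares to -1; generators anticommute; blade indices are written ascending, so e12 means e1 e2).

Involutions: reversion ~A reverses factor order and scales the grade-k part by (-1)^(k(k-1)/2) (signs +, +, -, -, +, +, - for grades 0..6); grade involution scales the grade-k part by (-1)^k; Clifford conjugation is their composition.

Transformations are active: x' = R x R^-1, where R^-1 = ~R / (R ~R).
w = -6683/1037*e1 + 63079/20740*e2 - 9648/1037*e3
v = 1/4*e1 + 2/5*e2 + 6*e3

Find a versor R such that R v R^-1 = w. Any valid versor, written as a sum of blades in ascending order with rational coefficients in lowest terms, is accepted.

Why this works: both vectors square to -14311/400, so q(v) = q(w) and R = v + w = -25695/4148*e1 + 14275/4148*e2 - 3426/1037*e3 carries v to w — its own direction survives, the complement (v - w)/2 flips.
Answer: -25695/4148*e1 + 14275/4148*e2 - 3426/1037*e3


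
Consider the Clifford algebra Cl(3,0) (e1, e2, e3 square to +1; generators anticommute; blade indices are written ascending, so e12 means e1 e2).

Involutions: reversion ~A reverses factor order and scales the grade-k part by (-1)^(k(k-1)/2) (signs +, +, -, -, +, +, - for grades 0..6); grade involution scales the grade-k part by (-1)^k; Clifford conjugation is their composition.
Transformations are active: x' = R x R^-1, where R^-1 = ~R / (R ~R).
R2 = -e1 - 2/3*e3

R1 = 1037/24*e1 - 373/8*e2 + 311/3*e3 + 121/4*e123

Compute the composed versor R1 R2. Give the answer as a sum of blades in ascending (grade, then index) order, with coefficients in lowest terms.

Distribute over the terms of R2 (each basis-blade product reordered to ascending indices, repeated generators contracted through their squares):
R1 (-e1) = -1037/24 - 373/8*e12 + 311/3*e13 - 121/4*e23
R1 (-2/3*e3) = -622/9 - 121/6*e12 - 1037/36*e13 + 373/12*e23
Summing the partial products and collecting blades:
Answer: -8087/72 - 1603/24*e12 + 2695/36*e13 + 5/6*e23


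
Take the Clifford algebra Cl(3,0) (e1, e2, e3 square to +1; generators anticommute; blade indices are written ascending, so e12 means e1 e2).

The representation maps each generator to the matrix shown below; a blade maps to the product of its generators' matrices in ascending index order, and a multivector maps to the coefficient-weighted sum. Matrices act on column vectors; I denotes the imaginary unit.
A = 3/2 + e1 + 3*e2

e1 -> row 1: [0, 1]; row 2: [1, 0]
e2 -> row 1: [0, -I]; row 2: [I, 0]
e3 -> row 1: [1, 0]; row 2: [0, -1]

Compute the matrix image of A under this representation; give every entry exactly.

M = (3/2)*1 + (1)*rho(e1) + (3)*rho(e2), summed entrywise (1 is the identity matrix):
Answer: row 1: [3/2, 1 - 3*I]; row 2: [1 + 3*I, 3/2]


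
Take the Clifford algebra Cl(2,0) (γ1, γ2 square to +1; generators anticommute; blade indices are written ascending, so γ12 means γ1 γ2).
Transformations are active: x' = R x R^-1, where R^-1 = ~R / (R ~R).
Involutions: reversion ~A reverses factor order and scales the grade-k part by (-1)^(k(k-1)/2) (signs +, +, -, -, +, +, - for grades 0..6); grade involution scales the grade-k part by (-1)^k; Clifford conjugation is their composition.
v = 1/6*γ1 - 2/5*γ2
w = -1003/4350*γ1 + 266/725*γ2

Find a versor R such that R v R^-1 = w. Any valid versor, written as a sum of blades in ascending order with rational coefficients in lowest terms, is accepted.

A norm check does it: q(v) = q(w) = 169/900, hence R = v + w = -139/2175*γ1 - 24/725*γ2 realises the map — parallel part kept, (v - w)/2 negated, v carried to w.
Answer: -139/2175*γ1 - 24/725*γ2


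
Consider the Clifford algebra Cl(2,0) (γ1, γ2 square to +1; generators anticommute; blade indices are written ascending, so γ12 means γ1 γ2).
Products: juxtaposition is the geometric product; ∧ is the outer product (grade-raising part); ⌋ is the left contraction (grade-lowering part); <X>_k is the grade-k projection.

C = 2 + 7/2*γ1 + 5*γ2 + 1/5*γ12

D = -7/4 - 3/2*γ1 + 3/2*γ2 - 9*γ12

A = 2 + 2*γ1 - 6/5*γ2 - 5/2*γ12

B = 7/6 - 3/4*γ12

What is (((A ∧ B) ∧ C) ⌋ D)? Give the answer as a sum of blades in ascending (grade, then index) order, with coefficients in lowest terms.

step 1: 7/3 + 7/3*γ1 - 7/5*γ2 - 53/12*γ12
step 2: 14/3 + 77/6*γ1 + 133/15*γ2 + 41/5*γ12
step 3: 3581/60 + 364/5*γ1 - 217/2*γ2 - 42*γ12
Answer: 3581/60 + 364/5*γ1 - 217/2*γ2 - 42*γ12


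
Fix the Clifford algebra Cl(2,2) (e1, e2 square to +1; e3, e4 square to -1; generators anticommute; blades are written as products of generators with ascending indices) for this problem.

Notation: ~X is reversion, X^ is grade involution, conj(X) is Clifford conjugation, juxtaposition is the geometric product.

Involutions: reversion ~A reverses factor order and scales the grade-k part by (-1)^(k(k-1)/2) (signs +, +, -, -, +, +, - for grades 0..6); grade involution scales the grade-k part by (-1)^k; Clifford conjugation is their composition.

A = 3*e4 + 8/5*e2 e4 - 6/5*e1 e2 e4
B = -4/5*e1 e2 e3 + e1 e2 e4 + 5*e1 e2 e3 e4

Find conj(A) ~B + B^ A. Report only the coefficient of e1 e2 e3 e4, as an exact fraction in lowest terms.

first term: 6/5 + 8/5*e1 + 6*e3 - 3*e1 e2 + 8*e1 e3 - 24/25*e3 e4 - 15*e1 e2 e3 - 32/25*e1 e3 e4 + 12/5*e1 e2 e3 e4
second term: 6/5 - 8/5*e1 - 6*e3 + 3*e1 e2 - 8*e1 e3 + 24/25*e3 e4 - 15*e1 e2 e3 - 32/25*e1 e3 e4 + 12/5*e1 e2 e3 e4
Answer: 24/5


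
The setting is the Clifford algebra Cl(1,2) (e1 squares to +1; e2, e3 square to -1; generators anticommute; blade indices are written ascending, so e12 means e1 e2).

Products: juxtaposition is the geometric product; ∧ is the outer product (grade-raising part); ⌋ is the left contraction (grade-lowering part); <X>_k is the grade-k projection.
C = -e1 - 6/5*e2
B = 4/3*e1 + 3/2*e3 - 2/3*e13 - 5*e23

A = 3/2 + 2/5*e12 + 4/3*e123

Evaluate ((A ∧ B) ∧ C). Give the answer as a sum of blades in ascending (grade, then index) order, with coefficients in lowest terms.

step 1: 2*e1 + 9/4*e3 - e13 - 15/2*e23 + 3/5*e123
step 2: -12/5*e12 + 9/4*e13 + 27/10*e23 + 63/10*e123
Answer: -12/5*e12 + 9/4*e13 + 27/10*e23 + 63/10*e123


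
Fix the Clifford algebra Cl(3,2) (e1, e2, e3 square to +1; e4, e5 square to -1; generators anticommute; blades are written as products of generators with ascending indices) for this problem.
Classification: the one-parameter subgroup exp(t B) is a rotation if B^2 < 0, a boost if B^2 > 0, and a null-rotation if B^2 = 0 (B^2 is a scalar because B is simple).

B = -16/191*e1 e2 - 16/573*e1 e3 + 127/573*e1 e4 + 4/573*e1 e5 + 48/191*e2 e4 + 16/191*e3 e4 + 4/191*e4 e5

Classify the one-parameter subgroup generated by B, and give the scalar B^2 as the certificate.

B^2 term by term: the squares give (-16/191)^2*(e1 e2)^2 + (-16/573)^2*(e1 e3)^2 + (127/573)^2*(e1 e4)^2 + (4/573)^2*(e1 e5)^2 + (48/191)^2*(e2 e4)^2 + (16/191)^2*(e3 e4)^2 + (4/191)^2*(e4 e5)^2 = 256/36481*(-1) + 256/328329*(-1) + 16129/328329*(+1) + 16/328329*(+1) + 2304/36481*(+1) + 256/36481*(+1) + 16/36481*(-1) = 1/9 (each basis 2-blade squares to minus the product of its generators' squares); cross terms between blades sharing an index anticommute and cancel; the commuting (index-disjoint) pairs give grade-4 terms 2*c*c'*(blade product), which cancel blade by blade — e1 e2 e3 e4: -512/36481 + 512/36481 = 0; e1 e2 e4 e5: -128/36481 + 128/36481 = 0; e1 e3 e4 e5: -128/109443 + 128/109443 = 0 — confirming B is simple. So B^2 = 1/9.
Answer: boost, certificate B^2 = 1/9. The invariant at work: B^2 = 1/9 is unchanged by conjugation, hence its sign classifies the subgroup whatever basis B is written in.


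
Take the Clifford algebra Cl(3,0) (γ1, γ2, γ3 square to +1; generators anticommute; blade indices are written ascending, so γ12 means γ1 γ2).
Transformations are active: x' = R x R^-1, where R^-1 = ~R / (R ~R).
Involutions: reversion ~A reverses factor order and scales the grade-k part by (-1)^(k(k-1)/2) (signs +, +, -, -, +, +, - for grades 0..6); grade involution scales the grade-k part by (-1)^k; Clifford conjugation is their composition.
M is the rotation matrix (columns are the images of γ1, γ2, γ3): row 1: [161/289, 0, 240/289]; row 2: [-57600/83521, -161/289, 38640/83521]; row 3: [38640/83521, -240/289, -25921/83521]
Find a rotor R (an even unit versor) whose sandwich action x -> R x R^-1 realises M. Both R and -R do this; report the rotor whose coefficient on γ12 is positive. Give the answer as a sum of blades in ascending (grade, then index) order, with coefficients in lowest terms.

Method: write R = a + b12*γ12 + b13*γ13 + b23*γ23 with a^2 + b12^2 + b13^2 + b23^2 = 1 (so R^-1 = ~R). Expanding the columns R e_j ~R gives tr M = 4a^2 - 1 and, from the antisymmetric part, M21 - M12 = -4a*b12, M13 - M31 = 4a*b13, M32 - M23 = -4a*b23.
Here tr M = -25921/83521, so a^2 = (1 + tr M)/4 = 14400/83521 and a = ±120/289. Taking a = 120/289: M21 - M12 = -57600/83521, M13 - M31 = 30720/83521, M32 - M23 = -108000/83521, giving b12 = 120/289, b13 = 64/289, b23 = 225/289, i.e. R = 120/289 + 120/289*γ12 + 64/289*γ13 + 225/289*γ23.
Its γ12 coefficient is already positive.
Answer: 120/289 + 120/289*γ12 + 64/289*γ13 + 225/289*γ23. Uniqueness: Spin(3) -> SO(3) maps R and -R to the same rotation of trace -25921/83521; fixing the sign of the γ12 coefficient removes the ambiguity.


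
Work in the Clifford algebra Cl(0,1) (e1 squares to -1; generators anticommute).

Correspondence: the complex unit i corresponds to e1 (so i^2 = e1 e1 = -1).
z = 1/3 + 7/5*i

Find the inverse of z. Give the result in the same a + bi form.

In blades: z = 1/3 + 7/5*e1.
With qbar = 1/3 - 7/5*e1 (scalar fixed, mapped units negated), z qbar = 466/225 (the sum of squared coefficients), so z^-1 = qbar / (466/225) = 75/466 - 315/466*e1; translating back:
Answer: 75/466 - 315/466*i


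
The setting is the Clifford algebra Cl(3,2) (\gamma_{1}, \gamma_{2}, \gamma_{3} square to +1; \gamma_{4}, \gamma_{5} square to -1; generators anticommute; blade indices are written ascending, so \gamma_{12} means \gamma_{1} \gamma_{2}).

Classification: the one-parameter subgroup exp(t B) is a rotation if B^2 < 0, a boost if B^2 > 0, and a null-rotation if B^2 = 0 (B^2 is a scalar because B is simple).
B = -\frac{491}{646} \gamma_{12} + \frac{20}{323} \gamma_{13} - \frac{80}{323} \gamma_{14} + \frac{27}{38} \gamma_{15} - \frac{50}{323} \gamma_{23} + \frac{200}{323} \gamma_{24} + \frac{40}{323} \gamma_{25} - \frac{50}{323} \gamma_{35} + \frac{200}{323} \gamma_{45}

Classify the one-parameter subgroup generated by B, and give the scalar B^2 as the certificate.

B^2 term by term: the squares give (-\frac{491}{646})^2*(\gamma_{12})^2 + (\frac{20}{323})^2*(\gamma_{13})^2 + (-\frac{80}{323})^2*(\gamma_{14})^2 + (\frac{27}{38})^2*(\gamma_{15})^2 + (-\frac{50}{323})^2*(\gamma_{23})^2 + (\frac{200}{323})^2*(\gamma_{24})^2 + (\frac{40}{323})^2*(\gamma_{25})^2 + (-\frac{50}{323})^2*(\gamma_{35})^2 + (\frac{200}{323})^2*(\gamma_{45})^2 = \frac{241081}{417316}*(-1) + \frac{400}{104329}*(-1) + \frac{6400}{104329}*(+1) + \frac{729}{1444}*(+1) + \frac{2500}{104329}*(-1) + \frac{40000}{104329}*(+1) + \frac{1600}{104329}*(+1) + \frac{2500}{104329}*(+1) + \frac{40000}{104329}*(-1) = 0 (each basis 2-blade squares to minus the product of its generators' squares); cross terms between blades sharing an index anticommute and cancel; the commuting (index-disjoint) pairs give grade-4 terms 2*c*c'*(blade product), which cancel blade by blade — \gamma_{1234}: -\frac{8000}{104329} + \frac{8000}{104329} = 0; \gamma_{1235}: \frac{24550}{104329} - \frac{1600}{104329} - \frac{1350}{6137} = 0; \gamma_{1245}: -\frac{98200}{104329} + \frac{6400}{104329} + \frac{5400}{6137} = 0; \gamma_{1345}: \frac{8000}{104329} - \frac{8000}{104329} = 0; \gamma_{2345}: -\frac{20000}{104329} + \frac{20000}{104329} = 0 — confirming B is simple. So B^2 = 0.
Answer: null-rotation, certificate B^2 = 0. The class reads off the invariant scalar 0 directly.


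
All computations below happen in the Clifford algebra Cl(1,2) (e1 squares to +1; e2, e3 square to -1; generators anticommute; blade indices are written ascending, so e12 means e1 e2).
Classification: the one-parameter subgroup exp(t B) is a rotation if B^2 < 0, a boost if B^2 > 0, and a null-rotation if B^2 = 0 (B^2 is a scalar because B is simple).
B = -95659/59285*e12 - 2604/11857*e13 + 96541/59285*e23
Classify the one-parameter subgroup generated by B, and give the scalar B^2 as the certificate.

B^2 term by term: the squares give (-95659/59285)^2*(e12)^2 + (-2604/11857)^2*(e13)^2 + (96541/59285)^2*(e23)^2 = 9150644281/3514711225*(+1) + 6780816/140588449*(+1) + 9320164681/3514711225*(-1) = 0 (each basis 2-blade squares to minus the product of its generators' squares); cross terms between blades sharing an index anticommute and cancel. So B^2 = 0.
Answer: null-rotation, certificate B^2 = 0. Because 0 is invariant under every versor sandwich, the classification follows from its sign alone.


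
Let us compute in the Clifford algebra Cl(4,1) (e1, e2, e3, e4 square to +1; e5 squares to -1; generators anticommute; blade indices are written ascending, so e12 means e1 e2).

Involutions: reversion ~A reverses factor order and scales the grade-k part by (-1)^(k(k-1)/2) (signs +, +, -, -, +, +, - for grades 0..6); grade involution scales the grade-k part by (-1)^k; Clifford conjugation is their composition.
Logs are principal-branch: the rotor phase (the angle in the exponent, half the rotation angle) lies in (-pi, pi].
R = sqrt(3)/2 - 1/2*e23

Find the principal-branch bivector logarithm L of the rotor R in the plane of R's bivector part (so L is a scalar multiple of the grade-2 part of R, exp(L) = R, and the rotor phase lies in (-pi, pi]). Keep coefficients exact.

The scalar part of R is sqrt(3)/2, so the principal-branch rotor phase is pinned; divide the bivector part by its sine to get the unit plane — L is the phase times that plane.
Concretely: cos(phase) = sqrt(3)/2 gives phase = ±pi/6, and since phase/sin(phase) is even the sign is immaterial: L = (phase/sin(phase)) * <R>_2 = (pi/3) * <R>_2.
Answer: -pi/6*e23


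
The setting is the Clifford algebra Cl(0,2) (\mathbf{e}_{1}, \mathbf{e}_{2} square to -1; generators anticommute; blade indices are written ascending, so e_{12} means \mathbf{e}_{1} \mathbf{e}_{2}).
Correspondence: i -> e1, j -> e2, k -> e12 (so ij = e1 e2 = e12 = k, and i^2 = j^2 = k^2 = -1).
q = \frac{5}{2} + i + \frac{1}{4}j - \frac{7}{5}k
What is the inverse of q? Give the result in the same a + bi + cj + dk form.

In blades: q = \frac{5}{2} + e_{1} + \frac{1}{4} e_{2} - \frac{7}{5} e_{12}.
With qbar = \frac{5}{2} - e_{1} - \frac{1}{4} e_{2} + \frac{7}{5} e_{12} (scalar fixed, mapped units negated), q qbar = \frac{3709}{400} (the sum of squared coefficients), so q^-1 = qbar / (\frac{3709}{400}) = \frac{1000}{3709} - \frac{400}{3709} e_{1} - \frac{100}{3709} e_{2} + \frac{560}{3709} e_{12}; translating back:
Answer: \frac{1000}{3709} - \frac{400}{3709}i - \frac{100}{3709}j + \frac{560}{3709}k


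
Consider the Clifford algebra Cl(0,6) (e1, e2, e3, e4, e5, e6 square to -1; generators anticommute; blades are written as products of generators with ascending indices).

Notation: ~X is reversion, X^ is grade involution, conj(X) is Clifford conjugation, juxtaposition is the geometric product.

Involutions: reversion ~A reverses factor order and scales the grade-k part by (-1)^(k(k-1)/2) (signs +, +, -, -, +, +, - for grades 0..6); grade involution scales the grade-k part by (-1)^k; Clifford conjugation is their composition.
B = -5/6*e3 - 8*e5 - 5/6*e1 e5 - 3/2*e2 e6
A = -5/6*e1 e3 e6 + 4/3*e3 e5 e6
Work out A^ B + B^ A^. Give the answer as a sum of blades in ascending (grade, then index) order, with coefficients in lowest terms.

first term: -25/36*e1 e6 + 32/3*e3 e6 - 10/9*e5 e6 + 5/4*e1 e2 e3 - 10/9*e1 e3 e6 + 2*e2 e3 e5 - 25/36*e3 e5 e6 + 20/3*e1 e3 e5 e6
second term: 25/36*e1 e6 - 32/3*e3 e6 + 10/9*e5 e6 - 5/4*e1 e2 e3 + 10/9*e1 e3 e6 - 2*e2 e3 e5 + 25/36*e3 e5 e6 + 20/3*e1 e3 e5 e6
Answer: 40/3*e1 e3 e5 e6


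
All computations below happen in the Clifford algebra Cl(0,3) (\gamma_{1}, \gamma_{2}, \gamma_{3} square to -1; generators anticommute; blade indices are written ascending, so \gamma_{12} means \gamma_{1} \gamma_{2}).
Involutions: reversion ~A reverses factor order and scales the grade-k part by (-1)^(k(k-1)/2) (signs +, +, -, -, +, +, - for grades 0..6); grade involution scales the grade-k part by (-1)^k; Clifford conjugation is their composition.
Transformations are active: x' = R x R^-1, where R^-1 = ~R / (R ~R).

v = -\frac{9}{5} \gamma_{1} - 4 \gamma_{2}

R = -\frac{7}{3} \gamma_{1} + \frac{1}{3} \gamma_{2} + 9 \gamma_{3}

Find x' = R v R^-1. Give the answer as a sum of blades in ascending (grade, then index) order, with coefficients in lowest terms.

~R = -\frac{7}{3} \gamma_{1} + \frac{1}{3} \gamma_{2} + 9 \gamma_{3}, and R ~R = -\frac{779}{9}, so R^-1 = ~R / (-\frac{779}{9}).
R v = -\frac{43}{15} + \frac{149}{15} \gamma_{12} + \frac{81}{5} \gamma_{13} + 36 \gamma_{23}
Answer: \frac{6409}{3895} \gamma_{1} + \frac{15666}{3895} \gamma_{2} + \frac{2322}{3895} \gamma_{3}


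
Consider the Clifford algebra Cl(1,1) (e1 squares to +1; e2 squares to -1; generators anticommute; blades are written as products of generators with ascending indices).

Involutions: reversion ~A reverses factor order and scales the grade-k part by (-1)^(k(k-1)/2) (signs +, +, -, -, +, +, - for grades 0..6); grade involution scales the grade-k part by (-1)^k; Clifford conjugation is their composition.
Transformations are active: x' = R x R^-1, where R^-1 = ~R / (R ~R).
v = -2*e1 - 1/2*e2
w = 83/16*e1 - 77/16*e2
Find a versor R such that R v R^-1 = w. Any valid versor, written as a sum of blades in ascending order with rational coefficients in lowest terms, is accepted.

Why this works: both vectors square to 15/4, so q(v) = q(w) and R = v + w = 51/16*e1 - 85/16*e2 carries v to w — its own direction survives, the complement (v - w)/2 flips.
Answer: 51/16*e1 - 85/16*e2


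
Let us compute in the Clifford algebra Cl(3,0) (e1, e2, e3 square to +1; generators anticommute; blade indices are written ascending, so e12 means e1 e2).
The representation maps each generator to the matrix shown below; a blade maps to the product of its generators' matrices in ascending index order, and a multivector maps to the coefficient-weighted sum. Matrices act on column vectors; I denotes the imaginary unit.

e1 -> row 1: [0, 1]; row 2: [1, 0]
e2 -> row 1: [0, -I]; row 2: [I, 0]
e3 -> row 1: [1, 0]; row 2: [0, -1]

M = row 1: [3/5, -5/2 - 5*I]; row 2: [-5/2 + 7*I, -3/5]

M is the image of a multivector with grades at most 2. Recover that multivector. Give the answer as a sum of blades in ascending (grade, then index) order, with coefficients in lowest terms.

Method: 1, rho(e1), rho(e2), rho(e3) form a trace-orthogonal basis of the 2x2 complex matrices (tr(X Y) = 2 if X = Y, else 0), so M = m0*1 + m1*rho(e1) + m2*rho(e2) + m3*rho(e3) with m0 = tr(M)/2 = 0, m1 = tr(M rho(e1))/2 = -5/2 + I, m2 = tr(M rho(e2))/2 = 6, m3 = tr(M rho(e3))/2 = 3/5.
Multiplying table entries, the bivector images are rho(e12) = I*rho(e3), rho(e13) = -I*rho(e2), rho(e23) = I*rho(e1); with real blade coefficients the real parts of m0..m3 are the coefficients of 1, e1, e2, e3 and the imaginary parts give the bivectors (e23: Im m1, e13: -Im m2, e12: Im m3).
Answer: -5/2*e1 + 6*e2 + 3/5*e3 + e23


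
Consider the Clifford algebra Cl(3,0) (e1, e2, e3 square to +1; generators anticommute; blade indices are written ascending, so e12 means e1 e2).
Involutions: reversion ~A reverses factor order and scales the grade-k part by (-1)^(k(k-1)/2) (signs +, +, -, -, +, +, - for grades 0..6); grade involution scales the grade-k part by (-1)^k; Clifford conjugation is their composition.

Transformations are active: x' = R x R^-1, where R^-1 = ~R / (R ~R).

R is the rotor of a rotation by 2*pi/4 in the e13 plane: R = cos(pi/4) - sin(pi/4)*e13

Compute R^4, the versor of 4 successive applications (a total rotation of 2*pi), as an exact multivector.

Rotor phase runs at HALF the rotation angle; powers of one rotor simply add phase, so after 4 steps in e13 the phase is 4*pi/4 = pi and R^4 = cos(pi) - sin(pi)*e13.
cos(pi) = -1 and sin(pi) = 0, so R^4 = -1. The total rotation 2*pi is 1 full turn, so every vector returns to itself, yet the rotor is -1, on the OTHER sheet of the double cover (an odd number of 2*pi turns).
Answer: -1


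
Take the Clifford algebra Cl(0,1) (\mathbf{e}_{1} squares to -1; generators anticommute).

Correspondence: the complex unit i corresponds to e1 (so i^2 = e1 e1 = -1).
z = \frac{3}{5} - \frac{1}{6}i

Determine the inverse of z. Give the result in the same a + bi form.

In blades: z = \frac{3}{5} - \frac{1}{6} e_{1}.
With qbar = \frac{3}{5} + \frac{1}{6} e_{1} (scalar fixed, mapped units negated), z qbar = \frac{349}{900} (the sum of squared coefficients), so z^-1 = qbar / (\frac{349}{900}) = \frac{540}{349} + \frac{150}{349} e_{1}; translating back:
Answer: \frac{540}{349} + \frac{150}{349}i


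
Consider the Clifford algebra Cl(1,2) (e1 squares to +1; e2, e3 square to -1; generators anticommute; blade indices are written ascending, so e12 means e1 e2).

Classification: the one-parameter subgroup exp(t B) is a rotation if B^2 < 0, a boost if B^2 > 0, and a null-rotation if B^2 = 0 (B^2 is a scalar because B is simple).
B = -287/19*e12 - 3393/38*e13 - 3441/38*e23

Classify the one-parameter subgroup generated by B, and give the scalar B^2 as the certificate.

B^2 term by term: the squares give (-287/19)^2*(e12)^2 + (-3393/38)^2*(e13)^2 + (-3441/38)^2*(e23)^2 = 82369/361*(+1) + 11512449/1444*(+1) + 11840481/1444*(-1) = 1 (each basis 2-blade squares to minus the product of its generators' squares); cross terms between blades sharing an index anticommute and cancel. So B^2 = 1.
Answer: boost, certificate B^2 = 1. The invariant at work: B^2 = 1 is unchanged by conjugation, hence its sign classifies the subgroup whatever basis B is written in.


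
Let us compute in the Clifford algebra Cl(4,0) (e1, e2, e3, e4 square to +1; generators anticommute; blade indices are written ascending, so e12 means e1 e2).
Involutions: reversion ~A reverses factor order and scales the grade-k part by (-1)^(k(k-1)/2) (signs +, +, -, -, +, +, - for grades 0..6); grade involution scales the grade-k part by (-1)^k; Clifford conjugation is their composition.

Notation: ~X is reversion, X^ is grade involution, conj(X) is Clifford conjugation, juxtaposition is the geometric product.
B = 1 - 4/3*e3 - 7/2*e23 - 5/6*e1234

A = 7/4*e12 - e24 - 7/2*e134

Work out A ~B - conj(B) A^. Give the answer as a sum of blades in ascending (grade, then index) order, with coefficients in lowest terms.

first term: -35/12*e2 + 7/4*e12 + 167/24*e13 - 14/3*e14 - e24 - 49/24*e34 - 7/3*e123 + 49/4*e124 - 7/2*e134 - 4/3*e234
second term: -35/12*e2 + 7/4*e12 - 127/24*e13 - 14/3*e14 - e24 + 119/24*e34 + 7/3*e123 + 49/4*e124 + 7/2*e134 + 4/3*e234
Answer: 49/4*e13 - 7*e34 - 14/3*e123 - 7*e134 - 8/3*e234


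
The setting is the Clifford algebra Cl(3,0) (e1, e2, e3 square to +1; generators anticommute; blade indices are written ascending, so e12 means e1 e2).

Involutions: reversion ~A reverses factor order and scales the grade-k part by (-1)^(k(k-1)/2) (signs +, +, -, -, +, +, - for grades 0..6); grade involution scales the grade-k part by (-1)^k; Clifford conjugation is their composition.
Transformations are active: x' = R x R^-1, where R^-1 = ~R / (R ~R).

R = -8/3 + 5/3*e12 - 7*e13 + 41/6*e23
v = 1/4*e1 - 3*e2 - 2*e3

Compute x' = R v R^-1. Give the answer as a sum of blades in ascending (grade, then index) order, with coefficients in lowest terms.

~R = -8/3 - 5/3*e12 + 7*e13 - 41/6*e23, and R ~R = 1267/12, so R^-1 = ~R / (1267/12).
R v = 25/3*e1 - 73/12*e2 + 331/12*e3 - 181/8*e123
Answer: -54727/15204*e1 + 1168/3801*e2 - 409/3801*e3


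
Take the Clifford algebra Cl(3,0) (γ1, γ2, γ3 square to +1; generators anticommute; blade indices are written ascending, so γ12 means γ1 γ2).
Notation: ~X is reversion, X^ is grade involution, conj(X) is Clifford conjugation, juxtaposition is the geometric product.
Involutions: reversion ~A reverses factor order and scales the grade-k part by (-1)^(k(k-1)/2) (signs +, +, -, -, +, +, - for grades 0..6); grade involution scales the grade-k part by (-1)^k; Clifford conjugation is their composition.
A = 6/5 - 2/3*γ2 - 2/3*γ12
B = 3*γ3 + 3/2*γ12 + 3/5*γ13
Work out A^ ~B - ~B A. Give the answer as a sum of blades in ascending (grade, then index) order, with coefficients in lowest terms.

first term: -1 + γ1 + 18/5*γ3 - 9/5*γ12 - 18/25*γ13 + 8/5*γ23 - 8/5*γ123
second term: -1 + γ1 + 18/5*γ3 - 9/5*γ12 - 18/25*γ13 + 12/5*γ23 - 12/5*γ123
Answer: -4/5*γ23 + 4/5*γ123
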